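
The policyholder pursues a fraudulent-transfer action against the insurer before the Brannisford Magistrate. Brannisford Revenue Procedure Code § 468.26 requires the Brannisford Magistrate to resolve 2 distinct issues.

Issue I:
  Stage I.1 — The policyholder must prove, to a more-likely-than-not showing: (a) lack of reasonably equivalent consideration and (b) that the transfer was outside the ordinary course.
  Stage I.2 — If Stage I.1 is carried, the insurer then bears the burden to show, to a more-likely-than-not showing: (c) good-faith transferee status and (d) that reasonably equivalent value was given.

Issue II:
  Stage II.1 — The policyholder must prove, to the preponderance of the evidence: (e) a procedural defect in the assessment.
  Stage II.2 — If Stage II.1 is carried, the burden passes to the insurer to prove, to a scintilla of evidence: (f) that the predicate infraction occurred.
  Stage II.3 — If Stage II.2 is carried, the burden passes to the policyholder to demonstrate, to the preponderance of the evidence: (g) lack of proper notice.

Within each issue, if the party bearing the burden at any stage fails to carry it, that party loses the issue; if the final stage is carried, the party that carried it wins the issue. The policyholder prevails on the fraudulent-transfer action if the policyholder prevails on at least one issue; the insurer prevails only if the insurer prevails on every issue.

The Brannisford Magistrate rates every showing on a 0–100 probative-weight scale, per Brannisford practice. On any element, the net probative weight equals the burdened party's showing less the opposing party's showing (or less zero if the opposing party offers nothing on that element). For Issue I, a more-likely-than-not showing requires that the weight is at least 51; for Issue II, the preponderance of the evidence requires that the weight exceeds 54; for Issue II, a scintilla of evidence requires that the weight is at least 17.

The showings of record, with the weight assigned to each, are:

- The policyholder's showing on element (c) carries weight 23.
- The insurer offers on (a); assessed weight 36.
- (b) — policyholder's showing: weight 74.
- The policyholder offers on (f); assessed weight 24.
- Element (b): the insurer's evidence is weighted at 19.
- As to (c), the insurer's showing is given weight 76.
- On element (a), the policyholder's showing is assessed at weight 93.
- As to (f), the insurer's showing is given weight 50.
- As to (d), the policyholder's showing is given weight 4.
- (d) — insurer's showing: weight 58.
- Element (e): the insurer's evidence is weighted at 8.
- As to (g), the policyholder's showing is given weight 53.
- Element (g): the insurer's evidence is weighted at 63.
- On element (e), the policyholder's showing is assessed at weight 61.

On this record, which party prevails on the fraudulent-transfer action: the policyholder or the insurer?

insurer

— Issue I —
Stage I.1 (policyholder, a more-likely-than-not showing, weight is at least 51): (a) net 93−36=57 ≥ 51 — meets; (b) net 74−19=55 ≥ 51 — meets.
  Stage I.1 carried; the burden shifts to the insurer.
Stage I.2 (insurer, a more-likely-than-not showing, weight is at least 51): (c) net 76−23=53 ≥ 51 — meets; (d) net 58−4=54 ≥ 51 — meets.
  All elements met at the final stage.
With every stage satisfied, the insurer prevails on this issue.
— Issue II —
Stage II.1 (policyholder, the preponderance of the evidence, weight exceeds 54): (e) net 61−8=53 ≤ 54 — fails.
  Stage II.1 not carried; the policyholder fails its burden.
The insurer prevails on this issue.
Per-issue: Issue I → insurer; Issue II → insurer. The policyholder must prevail on at least one issue; overall, the insurer prevails.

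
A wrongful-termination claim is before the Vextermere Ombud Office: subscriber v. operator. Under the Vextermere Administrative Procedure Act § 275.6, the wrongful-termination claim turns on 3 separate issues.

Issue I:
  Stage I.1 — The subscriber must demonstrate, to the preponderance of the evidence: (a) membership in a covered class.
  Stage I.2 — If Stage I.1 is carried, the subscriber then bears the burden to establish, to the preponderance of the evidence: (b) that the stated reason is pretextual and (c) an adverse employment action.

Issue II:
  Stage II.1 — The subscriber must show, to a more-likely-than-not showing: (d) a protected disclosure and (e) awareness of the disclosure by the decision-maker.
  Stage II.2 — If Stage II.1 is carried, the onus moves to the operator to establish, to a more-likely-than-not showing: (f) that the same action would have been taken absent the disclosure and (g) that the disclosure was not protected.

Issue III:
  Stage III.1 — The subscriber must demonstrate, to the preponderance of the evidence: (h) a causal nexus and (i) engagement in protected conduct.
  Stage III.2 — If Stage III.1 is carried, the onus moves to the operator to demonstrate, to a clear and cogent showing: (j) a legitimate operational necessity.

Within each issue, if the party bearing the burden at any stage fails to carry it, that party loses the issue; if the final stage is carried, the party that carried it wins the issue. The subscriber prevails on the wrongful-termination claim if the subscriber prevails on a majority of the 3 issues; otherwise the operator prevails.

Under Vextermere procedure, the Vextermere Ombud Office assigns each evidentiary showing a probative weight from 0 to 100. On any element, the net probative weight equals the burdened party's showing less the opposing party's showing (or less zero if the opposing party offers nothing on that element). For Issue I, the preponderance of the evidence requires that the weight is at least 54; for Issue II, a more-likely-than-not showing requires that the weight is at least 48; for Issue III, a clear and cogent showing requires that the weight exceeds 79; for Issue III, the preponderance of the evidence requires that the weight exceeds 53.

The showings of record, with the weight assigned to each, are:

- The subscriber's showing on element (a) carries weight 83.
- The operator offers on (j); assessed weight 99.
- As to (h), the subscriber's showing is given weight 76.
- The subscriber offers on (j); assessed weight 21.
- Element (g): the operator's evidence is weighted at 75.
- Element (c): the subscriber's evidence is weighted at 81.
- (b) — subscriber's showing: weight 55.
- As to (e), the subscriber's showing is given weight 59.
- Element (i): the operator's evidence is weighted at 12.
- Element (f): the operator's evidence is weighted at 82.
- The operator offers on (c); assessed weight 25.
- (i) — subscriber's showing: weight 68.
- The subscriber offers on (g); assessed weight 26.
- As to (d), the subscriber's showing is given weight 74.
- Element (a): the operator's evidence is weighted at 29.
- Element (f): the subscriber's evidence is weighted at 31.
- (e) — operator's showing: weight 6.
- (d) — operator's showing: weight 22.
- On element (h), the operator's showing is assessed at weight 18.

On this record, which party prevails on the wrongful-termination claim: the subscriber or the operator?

— Issue I —
Stage I.1 (subscriber, the preponderance of the evidence, weight is at least 54): (a) net 83−29=54 ≥ 54 — meets.
  All elements met. The subscriber retains the burden for Stage I.2.
Stage I.2 (subscriber, the preponderance of the evidence, weight is at least 54): (b) 55 ≥ 54 — meets; (c) net 81−25=56 ≥ 54 — meets.
  Stage I.2 carried; the final stage is satisfied.
Every stage carried; the subscriber prevails on this issue.
— Issue II —
Stage II.1 — burden on subscriber; standard: a more-likely-than-not showing (weight is at least 48).
    (d): 74 − 22 = 52 ≥ 48 [met]
    (e): 59 − 6 = 53 ≥ 48 [met]
  The subscriber carries Stage II.1; the operator now bears the burden.
Stage II.2 — burden on operator; standard: a more-likely-than-not showing (weight is at least 48).
    (f): 82 − 31 = 51 ≥ 48 [met]
    (g): 75 − 26 = 49 ≥ 48 [met]
  All elements met at the final stage.
Every stage carried; the operator prevails on this issue.
— Issue III —
At Stage III.1 the subscriber must meet the preponderance of the evidence (weight exceeds 53): on (h) the weight is 76 less the opposing 18 gives net 58, which does exceed 53, so (h) meets the standard; on (i) the weight is 68 less the opposing 12 gives net 56, which does exceed 53, so (i) meets the standard.
  The subscriber carries Stage III.1; the operator now bears the burden.
At Stage III.2 the operator must meet a clear and cogent showing (weight exceeds 79): on (j) the weight is 99 less the opposing 21 gives net 78, ≤ 79, so (j) does not meet the standard.
  Stage III.2 not carried; the operator fails its burden.
The subscriber prevails on this issue.
Per-issue: Issue I → subscriber; Issue II → operator; Issue III → subscriber. The subscriber must prevail on a majority of issues; overall, the subscriber prevails.

subscriber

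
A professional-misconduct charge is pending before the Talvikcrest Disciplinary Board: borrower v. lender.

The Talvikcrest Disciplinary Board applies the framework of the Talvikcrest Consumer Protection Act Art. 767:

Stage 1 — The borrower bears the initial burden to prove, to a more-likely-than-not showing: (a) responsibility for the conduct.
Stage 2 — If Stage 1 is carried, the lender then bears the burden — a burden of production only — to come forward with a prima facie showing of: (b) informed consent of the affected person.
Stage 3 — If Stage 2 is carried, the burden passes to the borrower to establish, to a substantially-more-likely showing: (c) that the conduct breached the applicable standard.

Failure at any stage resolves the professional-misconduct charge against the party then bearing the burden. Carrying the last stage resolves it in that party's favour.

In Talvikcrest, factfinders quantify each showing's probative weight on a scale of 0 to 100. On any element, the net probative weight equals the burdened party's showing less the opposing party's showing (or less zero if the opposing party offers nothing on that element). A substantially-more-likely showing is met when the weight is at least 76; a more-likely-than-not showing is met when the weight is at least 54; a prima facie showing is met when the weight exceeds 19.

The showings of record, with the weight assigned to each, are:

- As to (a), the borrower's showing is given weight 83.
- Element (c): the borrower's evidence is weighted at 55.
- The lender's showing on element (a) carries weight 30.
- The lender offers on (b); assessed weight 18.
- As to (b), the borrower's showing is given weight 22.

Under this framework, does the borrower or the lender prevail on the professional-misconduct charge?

lender

At Stage 1 the borrower must meet a more-likely-than-not showing (weight is at least 54): on (a) the weight is 83 less the opposing 30 gives net 53, which does not reach 54, so (a) does not meet the standard.
  The borrower does not carry Stage 1.
The analysis ends at Stage 1; the lender prevails.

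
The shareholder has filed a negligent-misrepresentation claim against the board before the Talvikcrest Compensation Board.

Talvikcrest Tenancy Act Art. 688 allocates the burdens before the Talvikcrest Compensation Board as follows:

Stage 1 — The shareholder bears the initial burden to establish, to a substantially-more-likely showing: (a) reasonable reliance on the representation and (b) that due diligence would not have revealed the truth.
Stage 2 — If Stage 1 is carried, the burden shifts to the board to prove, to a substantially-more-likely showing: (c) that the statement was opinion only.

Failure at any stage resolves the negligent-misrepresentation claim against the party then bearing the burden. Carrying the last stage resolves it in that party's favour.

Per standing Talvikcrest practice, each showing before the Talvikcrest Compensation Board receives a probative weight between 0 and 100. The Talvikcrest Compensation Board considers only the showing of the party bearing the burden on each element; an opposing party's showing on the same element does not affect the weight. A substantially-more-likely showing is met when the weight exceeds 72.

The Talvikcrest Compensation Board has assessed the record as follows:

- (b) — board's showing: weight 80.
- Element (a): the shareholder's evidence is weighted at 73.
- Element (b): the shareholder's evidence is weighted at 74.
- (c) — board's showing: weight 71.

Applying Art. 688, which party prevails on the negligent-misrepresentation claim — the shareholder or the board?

shareholder

Stage 1 — burden on shareholder; standard: a substantially-more-likely showing (weight exceeds 72).
    (a): 73 > 72 [met]
    (b): 74 (board's 80 disregarded) > 72 [met]
  The shareholder carries Stage 1; the board now bears the burden.
Stage 2 — burden on board; standard: a substantially-more-likely showing (weight exceeds 72).
    (c): 71 ≤ 72 [not met]
  Not every element is met, so the board fails to carry Stage 2.
The analysis ends at Stage 2; the shareholder prevails.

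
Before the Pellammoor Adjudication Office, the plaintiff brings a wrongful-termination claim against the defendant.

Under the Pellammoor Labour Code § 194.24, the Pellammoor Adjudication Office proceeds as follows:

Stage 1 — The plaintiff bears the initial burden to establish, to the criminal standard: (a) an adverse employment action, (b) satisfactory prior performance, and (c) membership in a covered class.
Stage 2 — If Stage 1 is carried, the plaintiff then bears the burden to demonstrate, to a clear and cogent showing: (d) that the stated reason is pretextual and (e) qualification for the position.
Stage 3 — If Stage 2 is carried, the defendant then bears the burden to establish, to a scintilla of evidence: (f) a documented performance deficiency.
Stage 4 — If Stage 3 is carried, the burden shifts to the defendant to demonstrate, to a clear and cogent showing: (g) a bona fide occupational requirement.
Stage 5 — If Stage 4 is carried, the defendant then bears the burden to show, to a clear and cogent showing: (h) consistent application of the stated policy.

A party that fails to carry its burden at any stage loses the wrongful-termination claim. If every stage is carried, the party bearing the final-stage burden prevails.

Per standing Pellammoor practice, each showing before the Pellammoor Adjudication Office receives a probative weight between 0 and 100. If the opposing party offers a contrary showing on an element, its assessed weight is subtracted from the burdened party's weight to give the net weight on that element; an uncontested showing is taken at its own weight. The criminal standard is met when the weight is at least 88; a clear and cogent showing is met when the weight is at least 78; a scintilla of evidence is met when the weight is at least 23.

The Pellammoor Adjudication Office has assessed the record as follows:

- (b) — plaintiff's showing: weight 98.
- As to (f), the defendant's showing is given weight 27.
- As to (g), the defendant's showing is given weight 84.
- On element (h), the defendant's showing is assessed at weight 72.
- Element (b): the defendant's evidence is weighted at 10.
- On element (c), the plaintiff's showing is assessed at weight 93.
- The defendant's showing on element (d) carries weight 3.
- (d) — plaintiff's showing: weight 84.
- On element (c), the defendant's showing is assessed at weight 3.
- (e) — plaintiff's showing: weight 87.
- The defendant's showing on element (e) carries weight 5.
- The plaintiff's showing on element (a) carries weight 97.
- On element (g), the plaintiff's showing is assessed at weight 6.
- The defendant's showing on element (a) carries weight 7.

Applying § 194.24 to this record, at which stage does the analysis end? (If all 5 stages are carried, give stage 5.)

stage 5

At Stage 1 the plaintiff must meet the criminal standard (weight is at least 88): on (a) the weight is 97 less the opposing 7 gives net 90, ≥ 88, so (a) meets the standard; on (b) the weight is 98 less the opposing 10 gives net 88, which does reach 88, so (b) meets the standard; on (c) the weight is 93 less the opposing 3 gives net 90, which does reach 88, so (c) meets the standard.
  Stage 1 carried; the burden remains with the plaintiff.
At Stage 2 the plaintiff must meet a clear and cogent showing (weight is at least 78): on (d) the weight is 84 less the opposing 3 gives net 81, which does reach 78, so (d) meets the standard; on (e) the weight is 87 less the opposing 5 gives net 82, which does reach 78, so (e) meets the standard.
  All elements met. The burden passes to the defendant.
At Stage 3 the defendant must meet a scintilla of evidence (weight is at least 23): on (f) the weight is 27, which does reach 23, so (f) meets the standard.
  Stage 3 carried; the burden remains with the defendant.
At Stage 4 the defendant must meet a clear and cogent showing (weight is at least 78): on (g) the weight is 84 less the opposing 6 gives net 78, ≥ 78, so (g) meets the standard.
  All elements met. The defendant retains the burden for Stage 5.
At Stage 5 the defendant must meet a clear and cogent showing (weight is at least 78): on (h) the weight is 72, < 78, so (h) does not meet the standard.
  Not every element is met, so the defendant fails to carry Stage 5.
The analysis ends at Stage 5; the plaintiff prevails.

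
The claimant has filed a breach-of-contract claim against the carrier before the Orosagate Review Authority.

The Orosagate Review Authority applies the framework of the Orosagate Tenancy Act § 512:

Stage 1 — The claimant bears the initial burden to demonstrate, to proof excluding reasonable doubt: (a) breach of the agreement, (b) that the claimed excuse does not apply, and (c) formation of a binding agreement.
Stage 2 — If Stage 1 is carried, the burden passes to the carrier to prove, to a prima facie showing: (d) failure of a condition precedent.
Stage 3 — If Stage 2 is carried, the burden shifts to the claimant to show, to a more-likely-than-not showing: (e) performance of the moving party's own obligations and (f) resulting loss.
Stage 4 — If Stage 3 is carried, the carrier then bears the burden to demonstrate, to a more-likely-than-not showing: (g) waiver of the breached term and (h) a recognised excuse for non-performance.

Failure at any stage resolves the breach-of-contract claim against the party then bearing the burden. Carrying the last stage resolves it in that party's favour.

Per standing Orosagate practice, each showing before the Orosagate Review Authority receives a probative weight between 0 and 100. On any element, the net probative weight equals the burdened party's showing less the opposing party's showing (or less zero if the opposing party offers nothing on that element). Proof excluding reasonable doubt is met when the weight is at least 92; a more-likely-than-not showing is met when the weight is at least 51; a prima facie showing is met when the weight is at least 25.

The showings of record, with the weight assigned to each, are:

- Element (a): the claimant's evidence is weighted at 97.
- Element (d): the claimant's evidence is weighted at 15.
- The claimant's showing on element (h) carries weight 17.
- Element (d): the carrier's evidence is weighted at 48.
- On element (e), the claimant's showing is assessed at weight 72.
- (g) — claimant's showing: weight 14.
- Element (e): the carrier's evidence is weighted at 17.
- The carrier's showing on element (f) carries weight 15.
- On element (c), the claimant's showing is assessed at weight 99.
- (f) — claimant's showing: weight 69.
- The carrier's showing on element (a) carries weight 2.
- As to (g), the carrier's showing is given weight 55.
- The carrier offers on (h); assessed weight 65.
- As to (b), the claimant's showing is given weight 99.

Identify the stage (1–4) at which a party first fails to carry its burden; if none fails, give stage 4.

Stage 1 — burden on claimant; standard: proof excluding reasonable doubt (weight is at least 92).
    (a): 97 − 2 = 95 ≥ 92 [met]
    (b): 99 ≥ 92 [met]
    (c): 99 ≥ 92 [met]
  The claimant carries Stage 1; the carrier now bears the burden.
Stage 2 — burden on carrier; standard: a prima facie showing (weight is at least 25).
    (d): 48 − 15 = 33 ≥ 25 [met]
  All elements met. The burden passes to the claimant.
Stage 3 — burden on claimant; standard: a more-likely-than-not showing (weight is at least 51).
    (e): 72 − 17 = 55 ≥ 51 [met]
    (f): 69 − 15 = 54 ≥ 51 [met]
  The claimant carries Stage 3; the carrier now bears the burden.
Stage 4 — burden on carrier; standard: a more-likely-than-not showing (weight is at least 51).
    (g): 55 − 14 = 41 < 51 [not met]
    (h): 65 − 17 = 48 < 51 [not met]
  Stage 4 not carried; the carrier fails its burden.
The analysis ends at Stage 4; the claimant prevails.

stage 4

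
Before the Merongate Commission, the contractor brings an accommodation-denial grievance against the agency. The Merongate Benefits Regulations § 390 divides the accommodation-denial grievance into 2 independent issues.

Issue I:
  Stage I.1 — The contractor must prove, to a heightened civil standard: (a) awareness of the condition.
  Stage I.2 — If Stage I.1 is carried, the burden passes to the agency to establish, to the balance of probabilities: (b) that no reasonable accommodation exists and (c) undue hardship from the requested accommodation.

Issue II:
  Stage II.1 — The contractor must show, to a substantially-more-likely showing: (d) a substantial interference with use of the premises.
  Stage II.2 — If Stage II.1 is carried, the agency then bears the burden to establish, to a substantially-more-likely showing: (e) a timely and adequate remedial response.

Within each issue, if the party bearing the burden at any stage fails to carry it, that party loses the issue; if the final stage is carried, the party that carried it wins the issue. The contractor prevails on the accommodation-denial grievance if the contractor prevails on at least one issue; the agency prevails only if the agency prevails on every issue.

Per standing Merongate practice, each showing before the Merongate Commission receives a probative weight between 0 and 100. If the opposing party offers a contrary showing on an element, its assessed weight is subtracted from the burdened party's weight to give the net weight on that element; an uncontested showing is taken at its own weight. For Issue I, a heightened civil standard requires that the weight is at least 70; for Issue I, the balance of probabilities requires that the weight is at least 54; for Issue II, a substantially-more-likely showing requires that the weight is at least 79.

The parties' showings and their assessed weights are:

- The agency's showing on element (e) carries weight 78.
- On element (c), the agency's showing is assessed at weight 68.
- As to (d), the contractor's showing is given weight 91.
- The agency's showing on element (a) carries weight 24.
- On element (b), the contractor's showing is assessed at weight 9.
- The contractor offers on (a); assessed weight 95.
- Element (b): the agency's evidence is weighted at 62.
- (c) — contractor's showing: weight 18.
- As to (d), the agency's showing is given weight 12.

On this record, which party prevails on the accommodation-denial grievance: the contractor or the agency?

— Issue I —
Stage I.1 (contractor, a heightened civil standard, weight is at least 70): (a) net 95−24=71 ≥ 70 — meets.
  All elements met. The burden passes to the agency.
Stage I.2 (agency, the balance of probabilities, weight is at least 54): (b) net 62−9=53 < 54 — fails; (c) net 68−18=50 < 54 — fails.
  The agency does not carry Stage I.2.
So the contractor prevails on this issue.
— Issue II —
At Stage II.1 the contractor must meet a substantially-more-likely showing (weight is at least 79): on (d) the weight is 91 less the opposing 12 gives net 79, ≥ 79, so (d) meets the standard.
  Stage II.1 carried; the burden shifts to the agency.
At Stage II.2 the agency must meet a substantially-more-likely showing (weight is at least 79): on (e) the weight is 78, < 79, so (e) does not meet the standard.
  The agency does not carry Stage II.2.
The contractor prevails on this issue.
Per-issue: Issue I → contractor; Issue II → contractor. The contractor must prevail on at least one issue; overall, the contractor prevails.

contractor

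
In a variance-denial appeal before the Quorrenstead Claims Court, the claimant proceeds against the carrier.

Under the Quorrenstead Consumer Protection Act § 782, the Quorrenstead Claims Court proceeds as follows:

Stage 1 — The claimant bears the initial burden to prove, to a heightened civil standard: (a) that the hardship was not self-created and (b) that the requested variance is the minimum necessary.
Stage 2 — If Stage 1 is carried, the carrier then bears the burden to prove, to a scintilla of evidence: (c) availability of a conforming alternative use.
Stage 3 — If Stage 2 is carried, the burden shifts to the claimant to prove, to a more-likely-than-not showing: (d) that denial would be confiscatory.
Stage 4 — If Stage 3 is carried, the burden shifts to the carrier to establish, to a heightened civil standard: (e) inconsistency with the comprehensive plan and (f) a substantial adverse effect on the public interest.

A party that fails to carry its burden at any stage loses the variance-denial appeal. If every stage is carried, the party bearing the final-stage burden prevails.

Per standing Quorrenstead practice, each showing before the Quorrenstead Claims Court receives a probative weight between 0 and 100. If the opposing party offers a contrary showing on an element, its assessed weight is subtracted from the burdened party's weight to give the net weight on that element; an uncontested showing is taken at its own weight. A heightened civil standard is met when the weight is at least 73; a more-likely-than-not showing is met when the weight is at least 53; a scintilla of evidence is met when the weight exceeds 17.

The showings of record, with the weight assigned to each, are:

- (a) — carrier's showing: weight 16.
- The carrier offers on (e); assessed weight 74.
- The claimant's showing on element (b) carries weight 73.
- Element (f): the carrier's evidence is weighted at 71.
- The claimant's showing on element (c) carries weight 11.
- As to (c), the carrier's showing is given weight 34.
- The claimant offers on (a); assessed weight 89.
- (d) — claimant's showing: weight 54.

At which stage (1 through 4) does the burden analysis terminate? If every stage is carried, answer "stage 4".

stage 4

Stage 1 — burden on claimant; standard: a heightened civil standard (weight is at least 73).
    (a): 89 − 16 = 73 ≥ 73 [met]
    (b): 73 ≥ 73 [met]
  Stage 1 is satisfied; the onus moves to the carrier.
Stage 2 — burden on carrier; standard: a scintilla of evidence (weight exceeds 17).
    (c): 34 − 11 = 23 > 17 [met]
  Stage 2 is satisfied; the onus moves to the claimant.
Stage 3 — burden on claimant; standard: a more-likely-than-not showing (weight is at least 53).
    (d): 54 ≥ 53 [met]
  Stage 3 carried; the burden shifts to the carrier.
Stage 4 — burden on carrier; standard: a heightened civil standard (weight is at least 73).
    (e): 74 ≥ 73 [met]
    (f): 71 < 73 [not met]
  Not every element is met, so the carrier fails to carry Stage 4.
So the claimant prevails.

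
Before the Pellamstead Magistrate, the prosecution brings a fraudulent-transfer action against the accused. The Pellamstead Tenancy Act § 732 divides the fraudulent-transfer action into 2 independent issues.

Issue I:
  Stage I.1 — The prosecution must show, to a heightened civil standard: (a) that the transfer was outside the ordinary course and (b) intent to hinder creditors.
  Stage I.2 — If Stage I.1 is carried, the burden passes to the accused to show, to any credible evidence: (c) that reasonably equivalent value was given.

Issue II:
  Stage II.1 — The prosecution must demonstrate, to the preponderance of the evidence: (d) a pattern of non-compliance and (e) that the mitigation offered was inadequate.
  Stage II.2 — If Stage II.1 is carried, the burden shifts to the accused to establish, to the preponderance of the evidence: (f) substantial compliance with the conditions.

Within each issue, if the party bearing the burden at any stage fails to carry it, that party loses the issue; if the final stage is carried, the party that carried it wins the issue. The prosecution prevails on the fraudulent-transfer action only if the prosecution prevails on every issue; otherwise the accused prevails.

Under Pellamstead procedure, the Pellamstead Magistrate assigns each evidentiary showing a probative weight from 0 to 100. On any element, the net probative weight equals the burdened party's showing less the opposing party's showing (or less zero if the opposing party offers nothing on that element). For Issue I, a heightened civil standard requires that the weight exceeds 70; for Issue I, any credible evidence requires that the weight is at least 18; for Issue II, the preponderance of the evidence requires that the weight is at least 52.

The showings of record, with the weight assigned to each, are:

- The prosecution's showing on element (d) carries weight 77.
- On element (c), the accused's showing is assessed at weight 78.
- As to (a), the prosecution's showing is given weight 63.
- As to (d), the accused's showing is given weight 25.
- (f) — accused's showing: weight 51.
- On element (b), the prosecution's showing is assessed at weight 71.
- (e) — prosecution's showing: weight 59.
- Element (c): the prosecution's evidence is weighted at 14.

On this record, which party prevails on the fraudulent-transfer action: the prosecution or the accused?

— Issue I —
Stage I.1 — burden on prosecution; standard: a heightened civil standard (weight exceeds 70).
    (a): 63 ≤ 70 [not met]
    (b): 71 > 70 [met]
  The prosecution does not carry Stage I.1.
So the accused prevails on this issue.
— Issue II —
At Stage II.1 the prosecution must meet the preponderance of the evidence (weight is at least 52): on (d) the weight is 77 less the opposing 25 gives net 52, which does reach 52, so (d) meets the standard; on (e) the weight is 59, which does reach 52, so (e) meets the standard.
  All elements met. The burden passes to the accused.
At Stage II.2 the accused must meet the preponderance of the evidence (weight is at least 52): on (f) the weight is 51, < 52, so (f) does not meet the standard.
  The accused does not carry Stage II.2.
The analysis ends at Stage II.2; the prosecution prevails on this issue.
Per-issue: Issue I → accused; Issue II → prosecution. The prosecution must prevail on every issue; overall, the accused prevails.

accused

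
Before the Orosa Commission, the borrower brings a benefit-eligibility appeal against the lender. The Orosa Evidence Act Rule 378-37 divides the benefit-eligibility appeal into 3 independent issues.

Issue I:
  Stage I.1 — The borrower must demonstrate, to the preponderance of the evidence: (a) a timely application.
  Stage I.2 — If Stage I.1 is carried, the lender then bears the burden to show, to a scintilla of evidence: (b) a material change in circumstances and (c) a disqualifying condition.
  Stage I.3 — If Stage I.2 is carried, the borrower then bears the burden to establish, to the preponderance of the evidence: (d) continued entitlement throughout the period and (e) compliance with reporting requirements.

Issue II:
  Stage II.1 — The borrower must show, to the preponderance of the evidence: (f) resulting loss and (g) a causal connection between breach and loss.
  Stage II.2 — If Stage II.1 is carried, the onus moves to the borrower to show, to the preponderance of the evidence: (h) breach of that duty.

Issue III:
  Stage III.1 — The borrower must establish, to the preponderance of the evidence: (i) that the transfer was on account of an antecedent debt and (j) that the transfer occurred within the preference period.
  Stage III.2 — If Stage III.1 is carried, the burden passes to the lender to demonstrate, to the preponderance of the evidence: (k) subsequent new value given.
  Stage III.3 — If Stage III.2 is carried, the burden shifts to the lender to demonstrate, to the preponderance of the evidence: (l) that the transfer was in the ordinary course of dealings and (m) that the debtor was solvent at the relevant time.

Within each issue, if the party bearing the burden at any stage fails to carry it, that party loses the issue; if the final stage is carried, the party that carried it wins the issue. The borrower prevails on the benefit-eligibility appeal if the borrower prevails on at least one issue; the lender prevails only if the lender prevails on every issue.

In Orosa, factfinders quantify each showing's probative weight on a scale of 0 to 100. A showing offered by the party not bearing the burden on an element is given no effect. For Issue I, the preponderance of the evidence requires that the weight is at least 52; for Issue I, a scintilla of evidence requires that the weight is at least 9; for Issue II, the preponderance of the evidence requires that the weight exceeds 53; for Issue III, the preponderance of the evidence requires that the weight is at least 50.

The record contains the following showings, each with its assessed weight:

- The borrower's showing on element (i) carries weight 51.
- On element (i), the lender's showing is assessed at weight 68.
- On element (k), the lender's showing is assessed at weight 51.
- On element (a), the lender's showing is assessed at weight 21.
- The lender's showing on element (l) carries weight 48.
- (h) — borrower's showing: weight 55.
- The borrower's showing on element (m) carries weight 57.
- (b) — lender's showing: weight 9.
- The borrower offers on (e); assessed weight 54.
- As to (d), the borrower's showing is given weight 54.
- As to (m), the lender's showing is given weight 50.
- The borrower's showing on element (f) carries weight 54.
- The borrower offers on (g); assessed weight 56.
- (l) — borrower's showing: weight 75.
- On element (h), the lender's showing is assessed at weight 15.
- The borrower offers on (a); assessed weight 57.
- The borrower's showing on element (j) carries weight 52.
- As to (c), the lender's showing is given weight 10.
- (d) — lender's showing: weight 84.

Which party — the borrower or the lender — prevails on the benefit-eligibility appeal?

borrower

— Issue I —
At Stage I.1 the borrower must meet the preponderance of the evidence (weight is at least 52): on (a) the weight is 57 (the lender's 21 is given no effect), which does reach 52, so (a) meets the standard.
  All elements met. The burden passes to the lender.
At Stage I.2 the lender must meet a scintilla of evidence (weight is at least 9): on (b) the weight is 9, ≥ 9, so (b) meets the standard; on (c) the weight is 10, ≥ 9, so (c) meets the standard.
  The lender carries Stage I.2; the borrower now bears the burden.
At Stage I.3 the borrower must meet the preponderance of the evidence (weight is at least 52): on (d) the weight is 54 (the lender's 84 is given no effect), ≥ 52, so (d) meets the standard; on (e) the weight is 54, ≥ 52, so (e) meets the standard.
  The borrower carries the last stage.
Every stage carried; the borrower prevails on this issue.
— Issue II —
Stage II.1 (borrower, the preponderance of the evidence, weight exceeds 53): (f) 54 > 53 — meets; (g) 56 > 53 — meets.
  Stage II.1 is satisfied; the borrower continues to bear the burden.
Stage II.2 (borrower, the preponderance of the evidence, weight exceeds 53): (h) 55 (lender's 15 disregarded) > 53 — meets.
  The borrower carries the last stage.
Every stage carried; the borrower prevails on this issue.
— Issue III —
Stage III.1 (borrower, the preponderance of the evidence, weight is at least 50): (i) 51 (lender's 68 disregarded) ≥ 50 — meets; (j) 52 ≥ 50 — meets.
  Stage III.1 carried; the burden shifts to the lender.
Stage III.2 (lender, the preponderance of the evidence, weight is at least 50): (k) 51 ≥ 50 — meets.
  Stage III.2 carried; the burden remains with the lender.
Stage III.3 (lender, the preponderance of the evidence, weight is at least 50): (l) 48 (borrower's 75 disregarded) < 50 — fails; (m) 50 (borrower's 57 disregarded) ≥ 50 — meets.
  Stage III.3 not carried; the lender fails its burden.
The borrower prevails on this issue.
Per-issue: Issue I → borrower; Issue II → borrower; Issue III → borrower. The borrower must prevail on at least one issue; overall, the borrower prevails.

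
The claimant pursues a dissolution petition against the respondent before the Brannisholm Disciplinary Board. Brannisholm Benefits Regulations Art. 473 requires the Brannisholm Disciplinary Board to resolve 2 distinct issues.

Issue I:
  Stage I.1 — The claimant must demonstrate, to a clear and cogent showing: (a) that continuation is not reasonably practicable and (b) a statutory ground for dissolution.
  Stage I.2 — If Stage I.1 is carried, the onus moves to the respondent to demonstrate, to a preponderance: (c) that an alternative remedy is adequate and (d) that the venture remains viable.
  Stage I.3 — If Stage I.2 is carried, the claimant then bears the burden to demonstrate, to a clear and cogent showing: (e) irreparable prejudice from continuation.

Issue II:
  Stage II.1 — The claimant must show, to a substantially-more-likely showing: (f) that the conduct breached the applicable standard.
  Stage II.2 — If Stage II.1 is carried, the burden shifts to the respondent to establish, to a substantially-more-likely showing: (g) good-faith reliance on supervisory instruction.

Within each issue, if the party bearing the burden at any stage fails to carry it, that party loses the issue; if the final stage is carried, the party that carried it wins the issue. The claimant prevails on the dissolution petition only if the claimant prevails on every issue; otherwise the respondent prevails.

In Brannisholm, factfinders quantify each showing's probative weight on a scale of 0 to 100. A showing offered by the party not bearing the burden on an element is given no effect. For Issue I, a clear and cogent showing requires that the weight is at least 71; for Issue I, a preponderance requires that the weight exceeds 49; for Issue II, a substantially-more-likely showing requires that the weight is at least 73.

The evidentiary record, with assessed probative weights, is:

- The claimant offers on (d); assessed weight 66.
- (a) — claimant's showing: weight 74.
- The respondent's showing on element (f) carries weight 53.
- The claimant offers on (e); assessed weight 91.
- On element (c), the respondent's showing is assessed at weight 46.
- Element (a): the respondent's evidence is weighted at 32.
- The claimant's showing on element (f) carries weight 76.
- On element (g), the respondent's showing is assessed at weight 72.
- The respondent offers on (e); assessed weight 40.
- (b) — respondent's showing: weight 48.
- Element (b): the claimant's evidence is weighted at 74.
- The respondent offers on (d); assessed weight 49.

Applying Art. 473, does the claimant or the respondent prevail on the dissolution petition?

— Issue I —
Stage I.1 — burden on claimant; standard: a clear and cogent showing (weight is at least 71).
    (a): 74 (respondent's 32 disregarded) ≥ 71 [met]
    (b): 74 (respondent's 48 disregarded) ≥ 71 [met]
  All elements met. The burden passes to the respondent.
Stage I.2 — burden on respondent; standard: a preponderance (weight exceeds 49).
    (c): 46 ≤ 49 [not met]
    (d): 49 (claimant's 66 disregarded) ≤ 49 [not met]
  The respondent does not carry Stage I.2.
So the claimant prevails on this issue.
— Issue II —
At Stage II.1 the claimant must meet a substantially-more-likely showing (weight is at least 73): on (f) the weight is 76 (the respondent's 53 is given no effect), ≥ 73, so (f) meets the standard.
  The claimant carries Stage II.1; the respondent now bears the burden.
At Stage II.2 the respondent must meet a substantially-more-likely showing (weight is at least 73): on (g) the weight is 72, < 73, so (g) does not meet the standard.
  Not every element is met, so the respondent fails to carry Stage II.2.
The analysis ends at Stage II.2; the claimant prevails on this issue.
Per-issue: Issue I → claimant; Issue II → claimant. The claimant must prevail on every issue; overall, the claimant prevails.

claimant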